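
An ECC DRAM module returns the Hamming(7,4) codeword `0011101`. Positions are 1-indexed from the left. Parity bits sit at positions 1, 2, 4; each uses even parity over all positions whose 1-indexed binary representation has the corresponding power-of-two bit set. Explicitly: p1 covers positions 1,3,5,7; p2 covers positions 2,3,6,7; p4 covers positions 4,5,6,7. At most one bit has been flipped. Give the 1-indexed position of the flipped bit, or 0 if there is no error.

5

s1: b1⊕b3⊕b5⊕b7 = 0⊕1⊕1⊕1 = 1
s2: b2⊕b3⊕b6⊕b7 = 0⊕1⊕0⊕1 = 0
s4: b4⊕b5⊕b6⊕b7 = 1⊕1⊕0⊕1 = 1
Syndrome (s4...s1) = 101 → position 5.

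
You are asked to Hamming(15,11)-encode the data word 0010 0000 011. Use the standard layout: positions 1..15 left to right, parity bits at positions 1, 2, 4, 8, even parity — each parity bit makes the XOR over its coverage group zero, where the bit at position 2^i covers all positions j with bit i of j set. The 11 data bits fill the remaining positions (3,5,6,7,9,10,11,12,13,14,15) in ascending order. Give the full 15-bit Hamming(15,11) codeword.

110101000000011

Place data bits at non-power-of-two positions: b3=0, b5=0, b6=1, b7=0, b9=0, b10=0, b11=0, b12=0, b13=0, b14=1, b15=1.
p1 = XOR of data positions {3,5,7,9,11,13,15} = 0⊕0⊕0⊕0⊕0⊕0⊕1 = 1
p2 = XOR of data positions {3,6,7,10,11,14,15} = 0⊕1⊕0⊕0⊕0⊕1⊕1 = 1
p4 = XOR of data positions {5,6,7,12,13,14,15} = 0⊕1⊕0⊕0⊕0⊕1⊕1 = 1
p8 = XOR of data positions {9,10,11,12,13,14,15} = 0⊕0⊕0⊕0⊕0⊕1⊕1 = 0
Codeword b1..b15 = 110101000000011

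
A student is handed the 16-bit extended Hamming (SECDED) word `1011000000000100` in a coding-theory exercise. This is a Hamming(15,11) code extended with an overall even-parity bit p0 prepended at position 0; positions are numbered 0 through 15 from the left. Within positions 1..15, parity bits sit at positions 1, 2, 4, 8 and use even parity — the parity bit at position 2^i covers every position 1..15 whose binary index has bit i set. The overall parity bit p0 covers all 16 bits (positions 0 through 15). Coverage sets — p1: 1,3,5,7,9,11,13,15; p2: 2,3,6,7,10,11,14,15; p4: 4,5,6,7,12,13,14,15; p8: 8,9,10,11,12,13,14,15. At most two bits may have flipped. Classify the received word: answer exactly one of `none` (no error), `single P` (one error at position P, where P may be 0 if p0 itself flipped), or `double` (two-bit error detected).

double

s1: b1⊕b3⊕b5⊕b7⊕b9⊕b11⊕b13⊕b15 = 0⊕1⊕0⊕0⊕0⊕0⊕1⊕0 = 0
s2: b2⊕b3⊕b6⊕b7⊕b10⊕b11⊕b14⊕b15 = 1⊕1⊕0⊕0⊕0⊕0⊕0⊕0 = 0
s4: b4⊕b5⊕b6⊕b7⊕b12⊕b13⊕b14⊕b15 = 0⊕0⊕0⊕0⊕0⊕1⊕0⊕0 = 1
s8: b8⊕b9⊕b10⊕b11⊕b12⊕b13⊕b14⊕b15 = 0⊕0⊕0⊕0⊕0⊕1⊕0⊕0 = 1
Syndrome (s8...s1) = 1100 → position 12.
Overall parity (XOR of all 16 bits, including p0): 1⊕0⊕1⊕1⊕0⊕0⊕0⊕0⊕0⊕0⊕0⊕0⊕0⊕1⊕0⊕0 = 0
Overall=0, syndrome position=12 → double-bit error detected (uncorrectable).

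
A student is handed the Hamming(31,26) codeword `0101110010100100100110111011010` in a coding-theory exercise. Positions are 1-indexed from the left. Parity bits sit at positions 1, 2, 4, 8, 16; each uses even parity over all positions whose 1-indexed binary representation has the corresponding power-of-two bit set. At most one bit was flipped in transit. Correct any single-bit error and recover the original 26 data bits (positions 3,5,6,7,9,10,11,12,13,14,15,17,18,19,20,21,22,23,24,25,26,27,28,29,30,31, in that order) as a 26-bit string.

s1: b1⊕b3⊕b5⊕b7⊕b9⊕b11⊕b13⊕b15⊕b17⊕b19⊕b21⊕b23⊕b25⊕b27⊕b29⊕b31 = 0⊕0⊕1⊕0⊕1⊕1⊕0⊕0⊕1⊕0⊕1⊕1⊕1⊕1⊕0⊕0 = 0
s2: b2⊕b3⊕b6⊕b7⊕b10⊕b11⊕b14⊕b15⊕b18⊕b19⊕b22⊕b23⊕b26⊕b27⊕b30⊕b31 = 1⊕0⊕1⊕0⊕0⊕1⊕1⊕0⊕0⊕0⊕0⊕1⊕0⊕1⊕1⊕0 = 1
s4: b4⊕b5⊕b6⊕b7⊕b12⊕b13⊕b14⊕b15⊕b20⊕b21⊕b22⊕b23⊕b28⊕b29⊕b30⊕b31 = 1⊕1⊕1⊕0⊕0⊕0⊕1⊕0⊕1⊕1⊕0⊕1⊕1⊕0⊕1⊕0 = 1
s8: b8⊕b9⊕b10⊕b11⊕b12⊕b13⊕b14⊕b15⊕b24⊕b25⊕b26⊕b27⊕b28⊕b29⊕b30⊕b31 = 0⊕1⊕0⊕1⊕0⊕0⊕1⊕0⊕1⊕1⊕0⊕1⊕1⊕0⊕1⊕0 = 0
s16: b16⊕b17⊕b18⊕b19⊕b20⊕b21⊕b22⊕b23⊕b24⊕b25⊕b26⊕b27⊕b28⊕b29⊕b30⊕b31 = 0⊕1⊕0⊕0⊕1⊕1⊕0⊕1⊕1⊕1⊕0⊕1⊕1⊕0⊕1⊕0 = 1
Syndrome (s16...s1) = 10110 → position 22.
Flip bit 22: corrected codeword = 0101110010100100100111111011010
Data bits at positions 3,5,6,7,9,10,11,12,13,14,15,17,18,19,20,21,22,23,24,25,26,27,28,29,30,31: 01101010010100111111011010

01101010010100111111011010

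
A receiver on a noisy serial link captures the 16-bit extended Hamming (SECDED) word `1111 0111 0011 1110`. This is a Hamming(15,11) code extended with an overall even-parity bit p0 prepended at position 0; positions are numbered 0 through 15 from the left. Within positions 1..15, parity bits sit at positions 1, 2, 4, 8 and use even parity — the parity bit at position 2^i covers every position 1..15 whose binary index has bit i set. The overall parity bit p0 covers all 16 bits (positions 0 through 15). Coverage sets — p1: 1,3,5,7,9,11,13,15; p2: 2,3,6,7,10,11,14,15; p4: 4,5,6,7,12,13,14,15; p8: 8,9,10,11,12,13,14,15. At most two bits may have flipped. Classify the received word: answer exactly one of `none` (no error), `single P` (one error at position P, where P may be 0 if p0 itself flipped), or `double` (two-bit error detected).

s1: b1⊕b3⊕b5⊕b7⊕b9⊕b11⊕b13⊕b15 = 1⊕1⊕1⊕1⊕0⊕1⊕1⊕0 = 0
s2: b2⊕b3⊕b6⊕b7⊕b10⊕b11⊕b14⊕b15 = 1⊕1⊕1⊕1⊕1⊕1⊕1⊕0 = 1
s4: b4⊕b5⊕b6⊕b7⊕b12⊕b13⊕b14⊕b15 = 0⊕1⊕1⊕1⊕1⊕1⊕1⊕0 = 0
s8: b8⊕b9⊕b10⊕b11⊕b12⊕b13⊕b14⊕b15 = 0⊕0⊕1⊕1⊕1⊕1⊕1⊕0 = 1
Syndrome (s8...s1) = 1010 → position 10.
Overall parity (XOR of all 16 bits, including p0): 1⊕1⊕1⊕1⊕0⊕1⊕1⊕1⊕0⊕0⊕1⊕1⊕1⊕1⊕1⊕0 = 0
Overall=0, syndrome position=10 → double-bit error detected (uncorrectable).

double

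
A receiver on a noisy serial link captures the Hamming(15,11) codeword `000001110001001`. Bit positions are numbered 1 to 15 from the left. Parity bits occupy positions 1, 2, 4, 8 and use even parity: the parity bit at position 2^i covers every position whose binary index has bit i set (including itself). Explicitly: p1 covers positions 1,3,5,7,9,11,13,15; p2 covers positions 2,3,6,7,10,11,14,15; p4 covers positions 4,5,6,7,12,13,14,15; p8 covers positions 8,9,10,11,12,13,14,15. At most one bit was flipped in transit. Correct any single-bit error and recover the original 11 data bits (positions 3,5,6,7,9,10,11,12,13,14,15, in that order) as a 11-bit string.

00110101001

s1: b1⊕b3⊕b5⊕b7⊕b9⊕b11⊕b13⊕b15 = 0⊕0⊕0⊕1⊕0⊕0⊕0⊕1 = 0
s2: b2⊕b3⊕b6⊕b7⊕b10⊕b11⊕b14⊕b15 = 0⊕0⊕1⊕1⊕0⊕0⊕0⊕1 = 1
s4: b4⊕b5⊕b6⊕b7⊕b12⊕b13⊕b14⊕b15 = 0⊕0⊕1⊕1⊕1⊕0⊕0⊕1 = 0
s8: b8⊕b9⊕b10⊕b11⊕b12⊕b13⊕b14⊕b15 = 1⊕0⊕0⊕0⊕1⊕0⊕0⊕1 = 1
Syndrome (s8...s1) = 1010 → position 10.
Flip bit 10: corrected codeword = 000001110101001
Data bits at positions 3,5,6,7,9,10,11,12,13,14,15: 00110101001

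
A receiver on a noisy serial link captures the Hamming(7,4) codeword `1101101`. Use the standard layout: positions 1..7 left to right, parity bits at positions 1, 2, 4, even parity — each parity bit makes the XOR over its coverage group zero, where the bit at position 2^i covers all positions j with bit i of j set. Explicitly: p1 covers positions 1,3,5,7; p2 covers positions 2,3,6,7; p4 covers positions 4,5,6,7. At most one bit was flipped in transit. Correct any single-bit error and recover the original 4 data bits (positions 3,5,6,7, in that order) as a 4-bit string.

0001

s1: b1⊕b3⊕b5⊕b7 = 1⊕0⊕1⊕1 = 1
s2: b2⊕b3⊕b6⊕b7 = 1⊕0⊕0⊕1 = 0
s4: b4⊕b5⊕b6⊕b7 = 1⊕1⊕0⊕1 = 1
Syndrome (s4...s1) = 101 → position 5.
Flip bit 5: corrected codeword = 1101001
Data bits at positions 3,5,6,7: 0001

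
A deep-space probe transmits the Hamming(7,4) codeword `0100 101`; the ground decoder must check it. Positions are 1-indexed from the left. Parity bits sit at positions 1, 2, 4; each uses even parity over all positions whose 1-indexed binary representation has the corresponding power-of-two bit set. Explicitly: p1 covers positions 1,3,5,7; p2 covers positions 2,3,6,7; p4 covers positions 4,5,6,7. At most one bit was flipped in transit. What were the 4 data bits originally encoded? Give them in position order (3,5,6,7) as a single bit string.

s1: b1⊕b3⊕b5⊕b7 = 0⊕0⊕1⊕1 = 0
s2: b2⊕b3⊕b6⊕b7 = 1⊕0⊕0⊕1 = 0
s4: b4⊕b5⊕b6⊕b7 = 0⊕1⊕0⊕1 = 0
Syndrome (s4...s1) = 000 → position 0 (no error).
No correction needed.
Data bits at positions 3,5,6,7: 0101

0101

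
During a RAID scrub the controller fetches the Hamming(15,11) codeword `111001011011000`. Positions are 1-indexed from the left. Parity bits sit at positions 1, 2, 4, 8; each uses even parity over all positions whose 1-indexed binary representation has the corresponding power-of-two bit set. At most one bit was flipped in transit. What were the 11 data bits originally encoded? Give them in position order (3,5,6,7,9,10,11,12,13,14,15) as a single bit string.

s1: b1⊕b3⊕b5⊕b7⊕b9⊕b11⊕b13⊕b15 = 1⊕1⊕0⊕0⊕1⊕1⊕0⊕0 = 0
s2: b2⊕b3⊕b6⊕b7⊕b10⊕b11⊕b14⊕b15 = 1⊕1⊕1⊕0⊕0⊕1⊕0⊕0 = 0
s4: b4⊕b5⊕b6⊕b7⊕b12⊕b13⊕b14⊕b15 = 0⊕0⊕1⊕0⊕1⊕0⊕0⊕0 = 0
s8: b8⊕b9⊕b10⊕b11⊕b12⊕b13⊕b14⊕b15 = 1⊕1⊕0⊕1⊕1⊕0⊕0⊕0 = 0
Syndrome (s8...s1) = 0000 → position 0 (no error).
No correction needed.
Data bits at positions 3,5,6,7,9,10,11,12,13,14,15: 10101011000

10101011000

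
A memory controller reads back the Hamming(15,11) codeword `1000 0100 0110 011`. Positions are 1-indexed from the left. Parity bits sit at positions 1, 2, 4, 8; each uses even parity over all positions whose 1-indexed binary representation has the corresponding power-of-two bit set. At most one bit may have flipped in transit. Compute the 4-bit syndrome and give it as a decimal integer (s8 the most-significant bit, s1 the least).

7

s1: b1⊕b3⊕b5⊕b7⊕b9⊕b11⊕b13⊕b15 = 1⊕0⊕0⊕0⊕0⊕1⊕0⊕1 = 1
s2: b2⊕b3⊕b6⊕b7⊕b10⊕b11⊕b14⊕b15 = 0⊕0⊕1⊕0⊕1⊕1⊕1⊕1 = 1
s4: b4⊕b5⊕b6⊕b7⊕b12⊕b13⊕b14⊕b15 = 0⊕0⊕1⊕0⊕0⊕0⊕1⊕1 = 1
s8: b8⊕b9⊕b10⊕b11⊕b12⊕b13⊕b14⊕b15 = 0⊕0⊕1⊕1⊕0⊕0⊕1⊕1 = 0
Syndrome (s8...s1) = 0111 → position 7.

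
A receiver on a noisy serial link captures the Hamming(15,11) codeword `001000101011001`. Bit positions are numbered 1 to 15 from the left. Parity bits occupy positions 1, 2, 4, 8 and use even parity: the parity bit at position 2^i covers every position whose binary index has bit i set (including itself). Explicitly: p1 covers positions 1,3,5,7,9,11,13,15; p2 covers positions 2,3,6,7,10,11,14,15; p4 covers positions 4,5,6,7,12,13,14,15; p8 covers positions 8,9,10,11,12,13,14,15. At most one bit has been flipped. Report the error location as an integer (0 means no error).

5

s1: b1⊕b3⊕b5⊕b7⊕b9⊕b11⊕b13⊕b15 = 0⊕1⊕0⊕1⊕1⊕1⊕0⊕1 = 1
s2: b2⊕b3⊕b6⊕b7⊕b10⊕b11⊕b14⊕b15 = 0⊕1⊕0⊕1⊕0⊕1⊕0⊕1 = 0
s4: b4⊕b5⊕b6⊕b7⊕b12⊕b13⊕b14⊕b15 = 0⊕0⊕0⊕1⊕1⊕0⊕0⊕1 = 1
s8: b8⊕b9⊕b10⊕b11⊕b12⊕b13⊕b14⊕b15 = 0⊕1⊕0⊕1⊕1⊕0⊕0⊕1 = 0
Syndrome (s8...s1) = 0101 → position 5.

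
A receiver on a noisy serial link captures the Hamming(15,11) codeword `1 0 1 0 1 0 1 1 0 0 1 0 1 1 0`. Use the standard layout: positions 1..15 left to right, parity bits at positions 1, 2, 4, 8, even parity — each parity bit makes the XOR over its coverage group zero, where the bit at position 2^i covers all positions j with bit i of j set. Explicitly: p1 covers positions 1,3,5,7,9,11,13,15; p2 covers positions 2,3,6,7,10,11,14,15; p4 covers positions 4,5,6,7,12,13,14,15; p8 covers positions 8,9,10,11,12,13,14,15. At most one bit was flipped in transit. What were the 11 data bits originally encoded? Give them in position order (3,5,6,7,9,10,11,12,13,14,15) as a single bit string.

s1: b1⊕b3⊕b5⊕b7⊕b9⊕b11⊕b13⊕b15 = 1⊕1⊕1⊕1⊕0⊕1⊕1⊕0 = 0
s2: b2⊕b3⊕b6⊕b7⊕b10⊕b11⊕b14⊕b15 = 0⊕1⊕0⊕1⊕0⊕1⊕1⊕0 = 0
s4: b4⊕b5⊕b6⊕b7⊕b12⊕b13⊕b14⊕b15 = 0⊕1⊕0⊕1⊕0⊕1⊕1⊕0 = 0
s8: b8⊕b9⊕b10⊕b11⊕b12⊕b13⊕b14⊕b15 = 1⊕0⊕0⊕1⊕0⊕1⊕1⊕0 = 0
Syndrome (s8...s1) = 0000 → position 0 (no error).
No correction needed.
Data bits at positions 3,5,6,7,9,10,11,12,13,14,15: 11010010110

11010010110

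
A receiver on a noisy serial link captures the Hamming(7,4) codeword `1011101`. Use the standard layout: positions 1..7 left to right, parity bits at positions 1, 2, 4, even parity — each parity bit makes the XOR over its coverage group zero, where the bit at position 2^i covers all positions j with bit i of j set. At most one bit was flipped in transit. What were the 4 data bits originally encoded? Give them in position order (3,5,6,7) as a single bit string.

s1: b1⊕b3⊕b5⊕b7 = 1⊕1⊕1⊕1 = 0
s2: b2⊕b3⊕b6⊕b7 = 0⊕1⊕0⊕1 = 0
s4: b4⊕b5⊕b6⊕b7 = 1⊕1⊕0⊕1 = 1
Syndrome (s4...s1) = 100 → position 4.
Flip bit 4: corrected codeword = 1010101
Data bits at positions 3,5,6,7: 1101

1101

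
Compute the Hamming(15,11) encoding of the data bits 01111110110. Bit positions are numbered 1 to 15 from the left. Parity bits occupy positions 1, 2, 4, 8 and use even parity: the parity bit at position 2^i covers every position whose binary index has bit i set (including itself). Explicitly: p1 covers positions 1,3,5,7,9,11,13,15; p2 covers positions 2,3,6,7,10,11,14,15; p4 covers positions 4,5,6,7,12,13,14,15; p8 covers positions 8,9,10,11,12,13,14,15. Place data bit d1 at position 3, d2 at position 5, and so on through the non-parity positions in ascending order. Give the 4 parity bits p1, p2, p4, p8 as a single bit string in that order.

Place data bits at non-power-of-two positions: b3=0, b5=1, b6=1, b7=1, b9=1, b10=1, b11=1, b12=0, b13=1, b14=1, b15=0.
p1 = XOR of data positions {3,5,7,9,11,13,15} = 0⊕1⊕1⊕1⊕1⊕1⊕0 = 1
p2 = XOR of data positions {3,6,7,10,11,14,15} = 0⊕1⊕1⊕1⊕1⊕1⊕0 = 1
p4 = XOR of data positions {5,6,7,12,13,14,15} = 1⊕1⊕1⊕0⊕1⊕1⊕0 = 1
p8 = XOR of data positions {9,10,11,12,13,14,15} = 1⊕1⊕1⊕0⊕1⊕1⊕0 = 1
Parity bits p1,p2,p4,p8 = 1111

1111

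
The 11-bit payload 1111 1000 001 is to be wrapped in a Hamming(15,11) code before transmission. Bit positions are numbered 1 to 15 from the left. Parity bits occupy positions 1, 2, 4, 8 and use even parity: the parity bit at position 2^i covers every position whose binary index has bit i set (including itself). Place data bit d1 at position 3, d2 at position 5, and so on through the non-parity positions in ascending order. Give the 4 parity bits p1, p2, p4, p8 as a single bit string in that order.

Place data bits at non-power-of-two positions: b3=1, b5=1, b6=1, b7=1, b9=1, b10=0, b11=0, b12=0, b13=0, b14=0, b15=1.
p1 = XOR of data positions {3,5,7,9,11,13,15} = 1⊕1⊕1⊕1⊕0⊕0⊕1 = 1
p2 = XOR of data positions {3,6,7,10,11,14,15} = 1⊕1⊕1⊕0⊕0⊕0⊕1 = 0
p4 = XOR of data positions {5,6,7,12,13,14,15} = 1⊕1⊕1⊕0⊕0⊕0⊕1 = 0
p8 = XOR of data positions {9,10,11,12,13,14,15} = 1⊕0⊕0⊕0⊕0⊕0⊕1 = 0
Parity bits p1,p2,p4,p8 = 1000

1000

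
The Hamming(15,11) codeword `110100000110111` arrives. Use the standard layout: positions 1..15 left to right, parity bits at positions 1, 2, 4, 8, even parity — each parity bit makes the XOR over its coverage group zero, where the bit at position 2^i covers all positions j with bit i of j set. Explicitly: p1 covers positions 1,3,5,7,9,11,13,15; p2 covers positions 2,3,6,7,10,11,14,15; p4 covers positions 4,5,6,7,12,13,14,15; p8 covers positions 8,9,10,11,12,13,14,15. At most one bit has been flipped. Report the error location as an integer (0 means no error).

s1: b1⊕b3⊕b5⊕b7⊕b9⊕b11⊕b13⊕b15 = 1⊕0⊕0⊕0⊕0⊕1⊕1⊕1 = 0
s2: b2⊕b3⊕b6⊕b7⊕b10⊕b11⊕b14⊕b15 = 1⊕0⊕0⊕0⊕1⊕1⊕1⊕1 = 1
s4: b4⊕b5⊕b6⊕b7⊕b12⊕b13⊕b14⊕b15 = 1⊕0⊕0⊕0⊕0⊕1⊕1⊕1 = 0
s8: b8⊕b9⊕b10⊕b11⊕b12⊕b13⊕b14⊕b15 = 0⊕0⊕1⊕1⊕0⊕1⊕1⊕1 = 1
Syndrome (s8...s1) = 1010 → position 10.

10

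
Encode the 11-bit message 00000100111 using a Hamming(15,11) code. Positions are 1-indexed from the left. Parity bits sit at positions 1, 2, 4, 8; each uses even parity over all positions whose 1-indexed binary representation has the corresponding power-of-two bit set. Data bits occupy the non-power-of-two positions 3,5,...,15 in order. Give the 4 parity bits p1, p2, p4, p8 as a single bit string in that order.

0110

Place data bits at non-power-of-two positions: b3=0, b5=0, b6=0, b7=0, b9=0, b10=1, b11=0, b12=0, b13=1, b14=1, b15=1.
p1 = XOR of data positions {3,5,7,9,11,13,15} = 0⊕0⊕0⊕0⊕0⊕1⊕1 = 0
p2 = XOR of data positions {3,6,7,10,11,14,15} = 0⊕0⊕0⊕1⊕0⊕1⊕1 = 1
p4 = XOR of data positions {5,6,7,12,13,14,15} = 0⊕0⊕0⊕0⊕1⊕1⊕1 = 1
p8 = XOR of data positions {9,10,11,12,13,14,15} = 0⊕1⊕0⊕0⊕1⊕1⊕1 = 0
Parity bits p1,p2,p4,p8 = 0110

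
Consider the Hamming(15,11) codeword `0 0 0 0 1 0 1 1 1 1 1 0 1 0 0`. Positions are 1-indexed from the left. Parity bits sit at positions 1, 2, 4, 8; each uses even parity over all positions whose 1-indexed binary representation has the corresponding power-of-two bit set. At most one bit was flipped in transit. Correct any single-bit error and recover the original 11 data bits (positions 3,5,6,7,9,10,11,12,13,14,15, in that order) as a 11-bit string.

s1: b1⊕b3⊕b5⊕b7⊕b9⊕b11⊕b13⊕b15 = 0⊕0⊕1⊕1⊕1⊕1⊕1⊕0 = 1
s2: b2⊕b3⊕b6⊕b7⊕b10⊕b11⊕b14⊕b15 = 0⊕0⊕0⊕1⊕1⊕1⊕0⊕0 = 1
s4: b4⊕b5⊕b6⊕b7⊕b12⊕b13⊕b14⊕b15 = 0⊕1⊕0⊕1⊕0⊕1⊕0⊕0 = 1
s8: b8⊕b9⊕b10⊕b11⊕b12⊕b13⊕b14⊕b15 = 1⊕1⊕1⊕1⊕0⊕1⊕0⊕0 = 1
Syndrome (s8...s1) = 1111 → position 15.
Flip bit 15: corrected codeword = 000010111110101
Data bits at positions 3,5,6,7,9,10,11,12,13,14,15: 01011110101

01011110101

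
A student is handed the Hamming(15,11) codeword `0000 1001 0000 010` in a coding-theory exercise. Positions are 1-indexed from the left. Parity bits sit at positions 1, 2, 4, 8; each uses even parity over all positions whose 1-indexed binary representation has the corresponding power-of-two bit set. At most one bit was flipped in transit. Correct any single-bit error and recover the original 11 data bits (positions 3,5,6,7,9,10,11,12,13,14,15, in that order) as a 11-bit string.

s1: b1⊕b3⊕b5⊕b7⊕b9⊕b11⊕b13⊕b15 = 0⊕0⊕1⊕0⊕0⊕0⊕0⊕0 = 1
s2: b2⊕b3⊕b6⊕b7⊕b10⊕b11⊕b14⊕b15 = 0⊕0⊕0⊕0⊕0⊕0⊕1⊕0 = 1
s4: b4⊕b5⊕b6⊕b7⊕b12⊕b13⊕b14⊕b15 = 0⊕1⊕0⊕0⊕0⊕0⊕1⊕0 = 0
s8: b8⊕b9⊕b10⊕b11⊕b12⊕b13⊕b14⊕b15 = 1⊕0⊕0⊕0⊕0⊕0⊕1⊕0 = 0
Syndrome (s8...s1) = 0011 → position 3.
Flip bit 3: corrected codeword = 001010010000010
Data bits at positions 3,5,6,7,9,10,11,12,13,14,15: 11000000010

11000000010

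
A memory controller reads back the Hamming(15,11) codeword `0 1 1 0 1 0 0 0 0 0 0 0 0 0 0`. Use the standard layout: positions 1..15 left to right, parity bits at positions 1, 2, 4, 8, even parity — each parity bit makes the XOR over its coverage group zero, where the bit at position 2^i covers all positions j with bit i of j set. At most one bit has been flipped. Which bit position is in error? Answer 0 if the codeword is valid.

4

s1: b1⊕b3⊕b5⊕b7⊕b9⊕b11⊕b13⊕b15 = 0⊕1⊕1⊕0⊕0⊕0⊕0⊕0 = 0
s2: b2⊕b3⊕b6⊕b7⊕b10⊕b11⊕b14⊕b15 = 1⊕1⊕0⊕0⊕0⊕0⊕0⊕0 = 0
s4: b4⊕b5⊕b6⊕b7⊕b12⊕b13⊕b14⊕b15 = 0⊕1⊕0⊕0⊕0⊕0⊕0⊕0 = 1
s8: b8⊕b9⊕b10⊕b11⊕b12⊕b13⊕b14⊕b15 = 0⊕0⊕0⊕0⊕0⊕0⊕0⊕0 = 0
Syndrome (s8...s1) = 0100 → position 4.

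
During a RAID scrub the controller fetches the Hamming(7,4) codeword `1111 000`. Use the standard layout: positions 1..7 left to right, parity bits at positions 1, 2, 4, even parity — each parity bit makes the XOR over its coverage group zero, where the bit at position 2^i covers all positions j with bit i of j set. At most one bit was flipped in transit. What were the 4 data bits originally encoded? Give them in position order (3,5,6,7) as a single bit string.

1000

s1: b1⊕b3⊕b5⊕b7 = 1⊕1⊕0⊕0 = 0
s2: b2⊕b3⊕b6⊕b7 = 1⊕1⊕0⊕0 = 0
s4: b4⊕b5⊕b6⊕b7 = 1⊕0⊕0⊕0 = 1
Syndrome (s4...s1) = 100 → position 4.
Flip bit 4: corrected codeword = 1110000
Data bits at positions 3,5,6,7: 1000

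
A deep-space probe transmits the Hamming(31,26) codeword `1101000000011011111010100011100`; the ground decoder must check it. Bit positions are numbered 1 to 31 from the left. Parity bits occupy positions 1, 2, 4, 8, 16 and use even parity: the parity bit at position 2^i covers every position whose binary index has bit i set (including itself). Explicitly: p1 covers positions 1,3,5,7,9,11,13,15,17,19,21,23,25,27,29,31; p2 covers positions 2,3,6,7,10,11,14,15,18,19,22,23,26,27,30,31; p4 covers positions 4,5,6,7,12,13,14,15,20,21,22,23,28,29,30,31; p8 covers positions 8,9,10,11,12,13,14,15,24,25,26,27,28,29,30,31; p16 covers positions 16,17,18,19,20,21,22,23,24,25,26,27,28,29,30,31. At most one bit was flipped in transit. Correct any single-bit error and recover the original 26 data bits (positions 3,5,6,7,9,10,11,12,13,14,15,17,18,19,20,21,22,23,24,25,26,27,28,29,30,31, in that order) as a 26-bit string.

s1: b1⊕b3⊕b5⊕b7⊕b9⊕b11⊕b13⊕b15⊕b17⊕b19⊕b21⊕b23⊕b25⊕b27⊕b29⊕b31 = 1⊕0⊕0⊕0⊕0⊕0⊕1⊕1⊕1⊕1⊕1⊕1⊕0⊕1⊕1⊕0 = 1
s2: b2⊕b3⊕b6⊕b7⊕b10⊕b11⊕b14⊕b15⊕b18⊕b19⊕b22⊕b23⊕b26⊕b27⊕b30⊕b31 = 1⊕0⊕0⊕0⊕0⊕0⊕0⊕1⊕1⊕1⊕0⊕1⊕0⊕1⊕0⊕0 = 0
s4: b4⊕b5⊕b6⊕b7⊕b12⊕b13⊕b14⊕b15⊕b20⊕b21⊕b22⊕b23⊕b28⊕b29⊕b30⊕b31 = 1⊕0⊕0⊕0⊕1⊕1⊕0⊕1⊕0⊕1⊕0⊕1⊕1⊕1⊕0⊕0 = 0
s8: b8⊕b9⊕b10⊕b11⊕b12⊕b13⊕b14⊕b15⊕b24⊕b25⊕b26⊕b27⊕b28⊕b29⊕b30⊕b31 = 0⊕0⊕0⊕0⊕1⊕1⊕0⊕1⊕0⊕0⊕0⊕1⊕1⊕1⊕0⊕0 = 0
s16: b16⊕b17⊕b18⊕b19⊕b20⊕b21⊕b22⊕b23⊕b24⊕b25⊕b26⊕b27⊕b28⊕b29⊕b30⊕b31 = 1⊕1⊕1⊕1⊕0⊕1⊕0⊕1⊕0⊕0⊕0⊕1⊕1⊕1⊕0⊕0 = 1
Syndrome (s16...s1) = 10001 → position 17.
Flip bit 17: corrected codeword = 1101000000011011011010100011100
Data bits at positions 3,5,6,7,9,10,11,12,13,14,15,17,18,19,20,21,22,23,24,25,26,27,28,29,30,31: 00000001101011010100011100

00000001101011010100011100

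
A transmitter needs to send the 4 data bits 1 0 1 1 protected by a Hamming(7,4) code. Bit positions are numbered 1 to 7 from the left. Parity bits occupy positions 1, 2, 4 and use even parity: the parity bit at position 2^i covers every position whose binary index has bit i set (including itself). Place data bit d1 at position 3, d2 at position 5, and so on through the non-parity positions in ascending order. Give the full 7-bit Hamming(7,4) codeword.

0110011

Place data bits at non-power-of-two positions: b3=1, b5=0, b6=1, b7=1.
p1 = XOR of data positions {3,5,7} = 1⊕0⊕1 = 0
p2 = XOR of data positions {3,6,7} = 1⊕1⊕1 = 1
p4 = XOR of data positions {5,6,7} = 0⊕1⊕1 = 0
Codeword b1..b7 = 0110011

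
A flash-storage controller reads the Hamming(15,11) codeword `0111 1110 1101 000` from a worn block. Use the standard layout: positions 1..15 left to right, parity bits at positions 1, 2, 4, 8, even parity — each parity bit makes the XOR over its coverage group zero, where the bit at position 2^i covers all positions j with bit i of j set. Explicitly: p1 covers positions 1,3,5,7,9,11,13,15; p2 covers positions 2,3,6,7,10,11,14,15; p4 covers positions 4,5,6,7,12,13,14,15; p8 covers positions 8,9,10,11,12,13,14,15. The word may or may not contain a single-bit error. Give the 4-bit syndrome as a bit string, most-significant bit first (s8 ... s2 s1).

1110

s1: b1⊕b3⊕b5⊕b7⊕b9⊕b11⊕b13⊕b15 = 0⊕1⊕1⊕1⊕1⊕0⊕0⊕0 = 0
s2: b2⊕b3⊕b6⊕b7⊕b10⊕b11⊕b14⊕b15 = 1⊕1⊕1⊕1⊕1⊕0⊕0⊕0 = 1
s4: b4⊕b5⊕b6⊕b7⊕b12⊕b13⊕b14⊕b15 = 1⊕1⊕1⊕1⊕1⊕0⊕0⊕0 = 1
s8: b8⊕b9⊕b10⊕b11⊕b12⊕b13⊕b14⊕b15 = 0⊕1⊕1⊕0⊕1⊕0⊕0⊕0 = 1
Syndrome (s8...s1) = 1110 → position 14.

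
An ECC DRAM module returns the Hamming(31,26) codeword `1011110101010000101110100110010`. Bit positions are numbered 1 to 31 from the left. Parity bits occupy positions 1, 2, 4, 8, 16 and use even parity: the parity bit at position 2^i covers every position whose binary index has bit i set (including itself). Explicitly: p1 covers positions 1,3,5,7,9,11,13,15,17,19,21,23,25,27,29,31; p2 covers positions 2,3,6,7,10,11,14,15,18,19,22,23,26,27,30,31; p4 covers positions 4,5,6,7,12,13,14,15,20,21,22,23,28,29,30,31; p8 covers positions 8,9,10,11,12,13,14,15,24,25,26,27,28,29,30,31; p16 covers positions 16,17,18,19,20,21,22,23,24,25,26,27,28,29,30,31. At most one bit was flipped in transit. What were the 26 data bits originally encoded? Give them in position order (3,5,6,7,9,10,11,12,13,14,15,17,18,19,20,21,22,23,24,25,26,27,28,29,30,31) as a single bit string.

s1: b1⊕b3⊕b5⊕b7⊕b9⊕b11⊕b13⊕b15⊕b17⊕b19⊕b21⊕b23⊕b25⊕b27⊕b29⊕b31 = 1⊕1⊕1⊕0⊕0⊕0⊕0⊕0⊕1⊕1⊕1⊕1⊕0⊕1⊕0⊕0 = 0
s2: b2⊕b3⊕b6⊕b7⊕b10⊕b11⊕b14⊕b15⊕b18⊕b19⊕b22⊕b23⊕b26⊕b27⊕b30⊕b31 = 0⊕1⊕1⊕0⊕1⊕0⊕0⊕0⊕0⊕1⊕0⊕1⊕1⊕1⊕1⊕0 = 0
s4: b4⊕b5⊕b6⊕b7⊕b12⊕b13⊕b14⊕b15⊕b20⊕b21⊕b22⊕b23⊕b28⊕b29⊕b30⊕b31 = 1⊕1⊕1⊕0⊕1⊕0⊕0⊕0⊕1⊕1⊕0⊕1⊕0⊕0⊕1⊕0 = 0
s8: b8⊕b9⊕b10⊕b11⊕b12⊕b13⊕b14⊕b15⊕b24⊕b25⊕b26⊕b27⊕b28⊕b29⊕b30⊕b31 = 1⊕0⊕1⊕0⊕1⊕0⊕0⊕0⊕0⊕0⊕1⊕1⊕0⊕0⊕1⊕0 = 0
s16: b16⊕b17⊕b18⊕b19⊕b20⊕b21⊕b22⊕b23⊕b24⊕b25⊕b26⊕b27⊕b28⊕b29⊕b30⊕b31 = 0⊕1⊕0⊕1⊕1⊕1⊕0⊕1⊕0⊕0⊕1⊕1⊕0⊕0⊕1⊕0 = 0
Syndrome (s16...s1) = 00000 → position 0 (no error).
No correction needed.
Data bits at positions 3,5,6,7,9,10,11,12,13,14,15,17,18,19,20,21,22,23,24,25,26,27,28,29,30,31: 11100101000101110100110010

11100101000101110100110010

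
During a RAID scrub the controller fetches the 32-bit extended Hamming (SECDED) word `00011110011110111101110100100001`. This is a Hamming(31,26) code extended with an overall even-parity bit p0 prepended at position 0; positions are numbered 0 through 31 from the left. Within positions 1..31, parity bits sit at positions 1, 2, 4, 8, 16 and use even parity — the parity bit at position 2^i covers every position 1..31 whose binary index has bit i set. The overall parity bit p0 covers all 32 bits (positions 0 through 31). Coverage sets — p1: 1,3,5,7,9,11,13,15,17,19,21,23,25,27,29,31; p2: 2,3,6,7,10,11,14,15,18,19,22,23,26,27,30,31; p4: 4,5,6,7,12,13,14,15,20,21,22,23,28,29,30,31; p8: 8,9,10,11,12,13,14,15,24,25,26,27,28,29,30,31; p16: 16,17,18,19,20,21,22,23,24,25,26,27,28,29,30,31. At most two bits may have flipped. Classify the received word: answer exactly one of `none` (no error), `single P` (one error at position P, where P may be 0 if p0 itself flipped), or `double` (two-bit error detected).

s1: b1⊕b3⊕b5⊕b7⊕b9⊕b11⊕b13⊕b15⊕b17⊕b19⊕b21⊕b23⊕b25⊕b27⊕b29⊕b31 = 0⊕1⊕1⊕0⊕1⊕1⊕0⊕1⊕1⊕1⊕1⊕1⊕0⊕0⊕0⊕1 = 0
s2: b2⊕b3⊕b6⊕b7⊕b10⊕b11⊕b14⊕b15⊕b18⊕b19⊕b22⊕b23⊕b26⊕b27⊕b30⊕b31 = 0⊕1⊕1⊕0⊕1⊕1⊕1⊕1⊕0⊕1⊕0⊕1⊕1⊕0⊕0⊕1 = 0
s4: b4⊕b5⊕b6⊕b7⊕b12⊕b13⊕b14⊕b15⊕b20⊕b21⊕b22⊕b23⊕b28⊕b29⊕b30⊕b31 = 1⊕1⊕1⊕0⊕1⊕0⊕1⊕1⊕1⊕1⊕0⊕1⊕0⊕0⊕0⊕1 = 0
s8: b8⊕b9⊕b10⊕b11⊕b12⊕b13⊕b14⊕b15⊕b24⊕b25⊕b26⊕b27⊕b28⊕b29⊕b30⊕b31 = 0⊕1⊕1⊕1⊕1⊕0⊕1⊕1⊕0⊕0⊕1⊕0⊕0⊕0⊕0⊕1 = 0
s16: b16⊕b17⊕b18⊕b19⊕b20⊕b21⊕b22⊕b23⊕b24⊕b25⊕b26⊕b27⊕b28⊕b29⊕b30⊕b31 = 1⊕1⊕0⊕1⊕1⊕1⊕0⊕1⊕0⊕0⊕1⊕0⊕0⊕0⊕0⊕1 = 0
Syndrome (s16...s1) = 00000 → position 0 (no error).
Overall parity (XOR of all 32 bits, including p0): 0⊕0⊕0⊕1⊕1⊕1⊕1⊕0⊕0⊕1⊕1⊕1⊕1⊕0⊕1⊕1⊕1⊕1⊕0⊕1⊕1⊕1⊕0⊕1⊕0⊕0⊕1⊕0⊕0⊕0⊕0⊕1 = 0
Overall=0, syndrome position=0 → no error.

none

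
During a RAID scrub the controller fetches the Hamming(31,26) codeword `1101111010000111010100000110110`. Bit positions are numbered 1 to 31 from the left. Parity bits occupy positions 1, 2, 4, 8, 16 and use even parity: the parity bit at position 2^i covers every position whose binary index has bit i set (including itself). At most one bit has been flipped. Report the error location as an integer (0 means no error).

s1: b1⊕b3⊕b5⊕b7⊕b9⊕b11⊕b13⊕b15⊕b17⊕b19⊕b21⊕b23⊕b25⊕b27⊕b29⊕b31 = 1⊕0⊕1⊕1⊕1⊕0⊕0⊕1⊕0⊕0⊕0⊕0⊕0⊕1⊕1⊕0 = 1
s2: b2⊕b3⊕b6⊕b7⊕b10⊕b11⊕b14⊕b15⊕b18⊕b19⊕b22⊕b23⊕b26⊕b27⊕b30⊕b31 = 1⊕0⊕1⊕1⊕0⊕0⊕1⊕1⊕1⊕0⊕0⊕0⊕1⊕1⊕1⊕0 = 1
s4: b4⊕b5⊕b6⊕b7⊕b12⊕b13⊕b14⊕b15⊕b20⊕b21⊕b22⊕b23⊕b28⊕b29⊕b30⊕b31 = 1⊕1⊕1⊕1⊕0⊕0⊕1⊕1⊕1⊕0⊕0⊕0⊕0⊕1⊕1⊕0 = 1
s8: b8⊕b9⊕b10⊕b11⊕b12⊕b13⊕b14⊕b15⊕b24⊕b25⊕b26⊕b27⊕b28⊕b29⊕b30⊕b31 = 0⊕1⊕0⊕0⊕0⊕0⊕1⊕1⊕0⊕0⊕1⊕1⊕0⊕1⊕1⊕0 = 1
s16: b16⊕b17⊕b18⊕b19⊕b20⊕b21⊕b22⊕b23⊕b24⊕b25⊕b26⊕b27⊕b28⊕b29⊕b30⊕b31 = 1⊕0⊕1⊕0⊕1⊕0⊕0⊕0⊕0⊕0⊕1⊕1⊕0⊕1⊕1⊕0 = 1
Syndrome (s16...s1) = 11111 → position 31.

31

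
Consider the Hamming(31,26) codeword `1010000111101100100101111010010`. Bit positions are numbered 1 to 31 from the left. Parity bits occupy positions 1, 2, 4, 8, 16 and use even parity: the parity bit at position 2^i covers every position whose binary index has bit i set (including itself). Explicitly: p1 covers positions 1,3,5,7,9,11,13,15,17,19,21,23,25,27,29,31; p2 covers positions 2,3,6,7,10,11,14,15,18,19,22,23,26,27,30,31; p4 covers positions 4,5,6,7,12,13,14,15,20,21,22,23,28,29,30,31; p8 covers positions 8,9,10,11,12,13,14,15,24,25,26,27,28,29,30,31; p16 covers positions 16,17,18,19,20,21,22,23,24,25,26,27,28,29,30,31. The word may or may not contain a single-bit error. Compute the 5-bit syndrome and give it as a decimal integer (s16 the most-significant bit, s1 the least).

s1: b1⊕b3⊕b5⊕b7⊕b9⊕b11⊕b13⊕b15⊕b17⊕b19⊕b21⊕b23⊕b25⊕b27⊕b29⊕b31 = 1⊕1⊕0⊕0⊕1⊕1⊕1⊕0⊕1⊕0⊕0⊕1⊕1⊕1⊕0⊕0 = 1
s2: b2⊕b3⊕b6⊕b7⊕b10⊕b11⊕b14⊕b15⊕b18⊕b19⊕b22⊕b23⊕b26⊕b27⊕b30⊕b31 = 0⊕1⊕0⊕0⊕1⊕1⊕1⊕0⊕0⊕0⊕1⊕1⊕0⊕1⊕1⊕0 = 0
s4: b4⊕b5⊕b6⊕b7⊕b12⊕b13⊕b14⊕b15⊕b20⊕b21⊕b22⊕b23⊕b28⊕b29⊕b30⊕b31 = 0⊕0⊕0⊕0⊕0⊕1⊕1⊕0⊕1⊕0⊕1⊕1⊕0⊕0⊕1⊕0 = 0
s8: b8⊕b9⊕b10⊕b11⊕b12⊕b13⊕b14⊕b15⊕b24⊕b25⊕b26⊕b27⊕b28⊕b29⊕b30⊕b31 = 1⊕1⊕1⊕1⊕0⊕1⊕1⊕0⊕1⊕1⊕0⊕1⊕0⊕0⊕1⊕0 = 0
s16: b16⊕b17⊕b18⊕b19⊕b20⊕b21⊕b22⊕b23⊕b24⊕b25⊕b26⊕b27⊕b28⊕b29⊕b30⊕b31 = 0⊕1⊕0⊕0⊕1⊕0⊕1⊕1⊕1⊕1⊕0⊕1⊕0⊕0⊕1⊕0 = 0
Syndrome (s16...s1) = 00001 → position 1.

1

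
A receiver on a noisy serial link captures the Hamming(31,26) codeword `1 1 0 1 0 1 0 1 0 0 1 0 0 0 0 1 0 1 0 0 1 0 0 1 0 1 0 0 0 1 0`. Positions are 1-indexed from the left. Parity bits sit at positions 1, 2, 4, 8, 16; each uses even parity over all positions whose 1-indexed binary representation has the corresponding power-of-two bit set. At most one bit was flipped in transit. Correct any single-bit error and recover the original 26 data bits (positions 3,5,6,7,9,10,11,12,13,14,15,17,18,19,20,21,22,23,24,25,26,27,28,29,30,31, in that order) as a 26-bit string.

s1: b1⊕b3⊕b5⊕b7⊕b9⊕b11⊕b13⊕b15⊕b17⊕b19⊕b21⊕b23⊕b25⊕b27⊕b29⊕b31 = 1⊕0⊕0⊕0⊕0⊕1⊕0⊕0⊕0⊕0⊕1⊕0⊕0⊕0⊕0⊕0 = 1
s2: b2⊕b3⊕b6⊕b7⊕b10⊕b11⊕b14⊕b15⊕b18⊕b19⊕b22⊕b23⊕b26⊕b27⊕b30⊕b31 = 1⊕0⊕1⊕0⊕0⊕1⊕0⊕0⊕1⊕0⊕0⊕0⊕1⊕0⊕1⊕0 = 0
s4: b4⊕b5⊕b6⊕b7⊕b12⊕b13⊕b14⊕b15⊕b20⊕b21⊕b22⊕b23⊕b28⊕b29⊕b30⊕b31 = 1⊕0⊕1⊕0⊕0⊕0⊕0⊕0⊕0⊕1⊕0⊕0⊕0⊕0⊕1⊕0 = 0
s8: b8⊕b9⊕b10⊕b11⊕b12⊕b13⊕b14⊕b15⊕b24⊕b25⊕b26⊕b27⊕b28⊕b29⊕b30⊕b31 = 1⊕0⊕0⊕1⊕0⊕0⊕0⊕0⊕1⊕0⊕1⊕0⊕0⊕0⊕1⊕0 = 1
s16: b16⊕b17⊕b18⊕b19⊕b20⊕b21⊕b22⊕b23⊕b24⊕b25⊕b26⊕b27⊕b28⊕b29⊕b30⊕b31 = 1⊕0⊕1⊕0⊕0⊕1⊕0⊕0⊕1⊕0⊕1⊕0⊕0⊕0⊕1⊕0 = 0
Syndrome (s16...s1) = 01001 → position 9.
Flip bit 9: corrected codeword = 1101010110100001010010010100010
Data bits at positions 3,5,6,7,9,10,11,12,13,14,15,17,18,19,20,21,22,23,24,25,26,27,28,29,30,31: 00101010000010010010100010

00101010000010010010100010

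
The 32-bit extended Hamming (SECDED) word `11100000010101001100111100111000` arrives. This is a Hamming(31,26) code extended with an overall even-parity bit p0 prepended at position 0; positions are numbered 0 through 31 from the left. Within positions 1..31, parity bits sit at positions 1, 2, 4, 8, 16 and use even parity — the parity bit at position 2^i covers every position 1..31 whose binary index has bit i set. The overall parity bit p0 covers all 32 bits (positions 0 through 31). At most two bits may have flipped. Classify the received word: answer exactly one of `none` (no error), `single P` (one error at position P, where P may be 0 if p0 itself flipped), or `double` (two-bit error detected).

single 16

s1: b1⊕b3⊕b5⊕b7⊕b9⊕b11⊕b13⊕b15⊕b17⊕b19⊕b21⊕b23⊕b25⊕b27⊕b29⊕b31 = 1⊕0⊕0⊕0⊕1⊕1⊕1⊕0⊕1⊕0⊕1⊕1⊕0⊕1⊕0⊕0 = 0
s2: b2⊕b3⊕b6⊕b7⊕b10⊕b11⊕b14⊕b15⊕b18⊕b19⊕b22⊕b23⊕b26⊕b27⊕b30⊕b31 = 1⊕0⊕0⊕0⊕0⊕1⊕0⊕0⊕0⊕0⊕1⊕1⊕1⊕1⊕0⊕0 = 0
s4: b4⊕b5⊕b6⊕b7⊕b12⊕b13⊕b14⊕b15⊕b20⊕b21⊕b22⊕b23⊕b28⊕b29⊕b30⊕b31 = 0⊕0⊕0⊕0⊕0⊕1⊕0⊕0⊕1⊕1⊕1⊕1⊕1⊕0⊕0⊕0 = 0
s8: b8⊕b9⊕b10⊕b11⊕b12⊕b13⊕b14⊕b15⊕b24⊕b25⊕b26⊕b27⊕b28⊕b29⊕b30⊕b31 = 0⊕1⊕0⊕1⊕0⊕1⊕0⊕0⊕0⊕0⊕1⊕1⊕1⊕0⊕0⊕0 = 0
s16: b16⊕b17⊕b18⊕b19⊕b20⊕b21⊕b22⊕b23⊕b24⊕b25⊕b26⊕b27⊕b28⊕b29⊕b30⊕b31 = 1⊕1⊕0⊕0⊕1⊕1⊕1⊕1⊕0⊕0⊕1⊕1⊕1⊕0⊕0⊕0 = 1
Syndrome (s16...s1) = 10000 → position 16.
Overall parity (XOR of all 32 bits, including p0): 1⊕1⊕1⊕0⊕0⊕0⊕0⊕0⊕0⊕1⊕0⊕1⊕0⊕1⊕0⊕0⊕1⊕1⊕0⊕0⊕1⊕1⊕1⊕1⊕0⊕0⊕1⊕1⊕1⊕0⊕0⊕0 = 1
Overall=1, syndrome position=16 → single-bit error at position 16.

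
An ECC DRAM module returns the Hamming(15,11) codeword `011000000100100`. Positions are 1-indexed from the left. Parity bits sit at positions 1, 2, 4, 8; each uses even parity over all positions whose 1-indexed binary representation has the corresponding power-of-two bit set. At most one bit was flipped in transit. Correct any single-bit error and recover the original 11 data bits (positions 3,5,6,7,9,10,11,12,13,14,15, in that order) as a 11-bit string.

10100100100

s1: b1⊕b3⊕b5⊕b7⊕b9⊕b11⊕b13⊕b15 = 0⊕1⊕0⊕0⊕0⊕0⊕1⊕0 = 0
s2: b2⊕b3⊕b6⊕b7⊕b10⊕b11⊕b14⊕b15 = 1⊕1⊕0⊕0⊕1⊕0⊕0⊕0 = 1
s4: b4⊕b5⊕b6⊕b7⊕b12⊕b13⊕b14⊕b15 = 0⊕0⊕0⊕0⊕0⊕1⊕0⊕0 = 1
s8: b8⊕b9⊕b10⊕b11⊕b12⊕b13⊕b14⊕b15 = 0⊕0⊕1⊕0⊕0⊕1⊕0⊕0 = 0
Syndrome (s8...s1) = 0110 → position 6.
Flip bit 6: corrected codeword = 011001000100100
Data bits at positions 3,5,6,7,9,10,11,12,13,14,15: 10100100100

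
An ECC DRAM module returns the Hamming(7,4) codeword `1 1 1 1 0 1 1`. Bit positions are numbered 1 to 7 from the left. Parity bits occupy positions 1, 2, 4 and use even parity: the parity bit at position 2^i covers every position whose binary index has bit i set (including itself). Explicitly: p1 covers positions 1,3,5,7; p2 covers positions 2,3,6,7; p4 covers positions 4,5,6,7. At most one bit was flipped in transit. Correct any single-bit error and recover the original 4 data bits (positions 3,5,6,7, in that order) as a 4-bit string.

s1: b1⊕b3⊕b5⊕b7 = 1⊕1⊕0⊕1 = 1
s2: b2⊕b3⊕b6⊕b7 = 1⊕1⊕1⊕1 = 0
s4: b4⊕b5⊕b6⊕b7 = 1⊕0⊕1⊕1 = 1
Syndrome (s4...s1) = 101 → position 5.
Flip bit 5: corrected codeword = 1111111
Data bits at positions 3,5,6,7: 1111

1111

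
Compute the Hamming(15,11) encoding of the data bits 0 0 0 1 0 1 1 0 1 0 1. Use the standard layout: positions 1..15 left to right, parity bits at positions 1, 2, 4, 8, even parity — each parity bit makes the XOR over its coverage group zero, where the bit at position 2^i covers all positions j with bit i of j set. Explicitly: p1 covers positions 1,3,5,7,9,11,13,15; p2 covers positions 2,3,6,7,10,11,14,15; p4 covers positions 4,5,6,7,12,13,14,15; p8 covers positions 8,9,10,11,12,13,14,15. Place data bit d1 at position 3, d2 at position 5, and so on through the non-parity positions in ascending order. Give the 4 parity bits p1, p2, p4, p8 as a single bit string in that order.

Place data bits at non-power-of-two positions: b3=0, b5=0, b6=0, b7=1, b9=0, b10=1, b11=1, b12=0, b13=1, b14=0, b15=1.
p1 = XOR of data positions {3,5,7,9,11,13,15} = 0⊕0⊕1⊕0⊕1⊕1⊕1 = 0
p2 = XOR of data positions {3,6,7,10,11,14,15} = 0⊕0⊕1⊕1⊕1⊕0⊕1 = 0
p4 = XOR of data positions {5,6,7,12,13,14,15} = 0⊕0⊕1⊕0⊕1⊕0⊕1 = 1
p8 = XOR of data positions {9,10,11,12,13,14,15} = 0⊕1⊕1⊕0⊕1⊕0⊕1 = 0
Parity bits p1,p2,p4,p8 = 0010

0010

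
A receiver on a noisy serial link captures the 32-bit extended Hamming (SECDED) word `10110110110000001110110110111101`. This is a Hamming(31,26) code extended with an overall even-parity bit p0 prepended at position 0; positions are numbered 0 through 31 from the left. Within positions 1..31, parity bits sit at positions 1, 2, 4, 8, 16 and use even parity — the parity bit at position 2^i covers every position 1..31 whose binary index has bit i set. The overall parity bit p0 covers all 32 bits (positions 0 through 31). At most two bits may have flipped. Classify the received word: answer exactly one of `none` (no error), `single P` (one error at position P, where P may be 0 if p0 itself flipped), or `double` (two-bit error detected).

s1: b1⊕b3⊕b5⊕b7⊕b9⊕b11⊕b13⊕b15⊕b17⊕b19⊕b21⊕b23⊕b25⊕b27⊕b29⊕b31 = 0⊕1⊕1⊕0⊕1⊕0⊕0⊕0⊕1⊕0⊕1⊕1⊕0⊕1⊕1⊕1 = 1
s2: b2⊕b3⊕b6⊕b7⊕b10⊕b11⊕b14⊕b15⊕b18⊕b19⊕b22⊕b23⊕b26⊕b27⊕b30⊕b31 = 1⊕1⊕1⊕0⊕0⊕0⊕0⊕0⊕1⊕0⊕0⊕1⊕1⊕1⊕0⊕1 = 0
s4: b4⊕b5⊕b6⊕b7⊕b12⊕b13⊕b14⊕b15⊕b20⊕b21⊕b22⊕b23⊕b28⊕b29⊕b30⊕b31 = 0⊕1⊕1⊕0⊕0⊕0⊕0⊕0⊕1⊕1⊕0⊕1⊕1⊕1⊕0⊕1 = 0
s8: b8⊕b9⊕b10⊕b11⊕b12⊕b13⊕b14⊕b15⊕b24⊕b25⊕b26⊕b27⊕b28⊕b29⊕b30⊕b31 = 1⊕1⊕0⊕0⊕0⊕0⊕0⊕0⊕1⊕0⊕1⊕1⊕1⊕1⊕0⊕1 = 0
s16: b16⊕b17⊕b18⊕b19⊕b20⊕b21⊕b22⊕b23⊕b24⊕b25⊕b26⊕b27⊕b28⊕b29⊕b30⊕b31 = 1⊕1⊕1⊕0⊕1⊕1⊕0⊕1⊕1⊕0⊕1⊕1⊕1⊕1⊕0⊕1 = 0
Syndrome (s16...s1) = 00001 → position 1.
Overall parity (XOR of all 32 bits, including p0): 1⊕0⊕1⊕1⊕0⊕1⊕1⊕0⊕1⊕1⊕0⊕0⊕0⊕0⊕0⊕0⊕1⊕1⊕1⊕0⊕1⊕1⊕0⊕1⊕1⊕0⊕1⊕1⊕1⊕1⊕0⊕1 = 1
Overall=1, syndrome position=1 → single-bit error at position 1.

single 1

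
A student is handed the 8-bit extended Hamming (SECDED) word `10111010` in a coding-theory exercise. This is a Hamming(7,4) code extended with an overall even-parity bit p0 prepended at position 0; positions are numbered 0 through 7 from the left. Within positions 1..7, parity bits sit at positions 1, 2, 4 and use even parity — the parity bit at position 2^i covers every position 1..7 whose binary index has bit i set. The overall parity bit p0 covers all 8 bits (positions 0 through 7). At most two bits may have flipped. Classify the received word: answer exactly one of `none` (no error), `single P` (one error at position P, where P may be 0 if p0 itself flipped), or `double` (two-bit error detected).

s1: b1⊕b3⊕b5⊕b7 = 0⊕1⊕0⊕0 = 1
s2: b2⊕b3⊕b6⊕b7 = 1⊕1⊕1⊕0 = 1
s4: b4⊕b5⊕b6⊕b7 = 1⊕0⊕1⊕0 = 0
Syndrome (s4...s1) = 011 → position 3.
Overall parity (XOR of all 8 bits, including p0): 1⊕0⊕1⊕1⊕1⊕0⊕1⊕0 = 1
Overall=1, syndrome position=3 → single-bit error at position 3.

single 3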